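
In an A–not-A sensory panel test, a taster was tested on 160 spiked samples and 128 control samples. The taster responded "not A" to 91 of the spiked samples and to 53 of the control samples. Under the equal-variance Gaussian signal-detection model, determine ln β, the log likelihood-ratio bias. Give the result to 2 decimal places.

H = 91/160 = 0.5687
FA = 53/128 = 0.4141
z(H) = 0.173
z(FA) = -0.217
ln β = −½·[z(H)² − z(FA)²] = −0.5 × (0.030 − 0.047) = 0.0085

ln β = 0.01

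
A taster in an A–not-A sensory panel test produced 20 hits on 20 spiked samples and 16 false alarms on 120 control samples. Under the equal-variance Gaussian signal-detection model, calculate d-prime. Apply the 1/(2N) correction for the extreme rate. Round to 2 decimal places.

d-prime = 3.07

The hit rate is 20/20 = 1, so apply the 1/(2N) correction: H → 1 − 1/(2·20) = 0.97500.
z(H) = z(0.97500) = 1.960
z(FA) = z(0.13333) = -1.111
d' = 1.960 − (-1.111) = 3.071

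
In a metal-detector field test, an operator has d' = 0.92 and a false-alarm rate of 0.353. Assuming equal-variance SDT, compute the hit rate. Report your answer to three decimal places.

z(false-alarm rate) = z(0.353) = -0.3772
z(H) = z(FA) + d' = -0.3772 + 0.92 = 0.5428
hit rate = Φ(0.5428) = 0.7064

hit rate = 0.706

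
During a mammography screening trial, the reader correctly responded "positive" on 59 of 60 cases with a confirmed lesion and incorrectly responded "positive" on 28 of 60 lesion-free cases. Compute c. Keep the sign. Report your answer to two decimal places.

H = 59/60 = 0.9833
FA = 28/60 = 0.4667
Φ⁻¹(H) = Φ⁻¹(0.9833) = 2.1272
Φ⁻¹(FA) = Φ⁻¹(0.4667) = -0.0836
c = −½·[z(H) + z(FA)] = −0.5 × (2.1272 + (-0.0836)) = -1.0218
c < 0: the reader has a liberal response bias.

c = -1.02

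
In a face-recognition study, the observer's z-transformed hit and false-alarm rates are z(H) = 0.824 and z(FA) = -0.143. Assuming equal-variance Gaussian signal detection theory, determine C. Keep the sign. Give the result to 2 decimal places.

c = −½·[z(H) + z(FA)] = −½·(0.824 + (-0.143)) = -0.3405
c < 0: the observer has a liberal response bias.

C = -0.34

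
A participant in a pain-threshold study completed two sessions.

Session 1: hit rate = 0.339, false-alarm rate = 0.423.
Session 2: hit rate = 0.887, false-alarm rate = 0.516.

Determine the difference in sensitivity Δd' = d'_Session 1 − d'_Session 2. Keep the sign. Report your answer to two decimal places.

Session 1: z(0.339) = -0.415, z(0.423) = -0.194, d' = -0.221
Session 2: z(0.887) = 1.211, z(0.516) = 0.040, d' = 1.171
Δd' = d'_Session 1 − d'_Session 2 = -0.221 − 1.171 = -1.392
Session 2 has the higher sensitivity.

Δd' = -1.39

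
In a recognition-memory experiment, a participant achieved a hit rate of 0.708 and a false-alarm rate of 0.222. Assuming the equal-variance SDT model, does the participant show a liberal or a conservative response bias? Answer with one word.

conservative

z(H) = 0.548, z(FA) = -0.765
c = −½·(z(H) + z(FA)) = 0.1085
c > 0 → conservative criterion (biased toward responding “no”).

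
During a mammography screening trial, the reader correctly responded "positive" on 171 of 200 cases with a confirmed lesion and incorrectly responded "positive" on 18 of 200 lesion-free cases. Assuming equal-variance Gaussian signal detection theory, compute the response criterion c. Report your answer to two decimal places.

c = 0.14

H = 171/200 = 0.8550
FA = 18/200 = 0.0900
z(0.8550) = 1.058, z(0.0900) = -1.341
c = −½·[z(H) + z(FA)] = −0.5 × (1.058 + (-1.341)) = 0.1415
c > 0: the reader has a conservative response bias.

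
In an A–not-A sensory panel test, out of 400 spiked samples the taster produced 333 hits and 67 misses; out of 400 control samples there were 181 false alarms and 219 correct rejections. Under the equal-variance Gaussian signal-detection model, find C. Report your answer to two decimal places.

C = -0.42

H = 333/400 = 0.8325
FA = 181/400 = 0.4525
z(H) = z(0.8325) = 0.9641
z(FA) = z(0.4525) = -0.1193
c = −½·[z(H) + z(FA)] = −0.5 × (0.9641 + (-0.1193)) = -0.4224
c < 0: the taster has a liberal response bias.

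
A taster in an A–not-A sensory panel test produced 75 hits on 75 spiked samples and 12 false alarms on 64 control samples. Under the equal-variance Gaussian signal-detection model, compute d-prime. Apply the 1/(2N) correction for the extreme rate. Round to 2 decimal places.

The hit rate is 75/75 = 1, so apply the 1/(2N) correction: H → 1 − 1/(2·75) = 0.99333.
z(H) = z(0.99333) = 2.475
z(FA) = z(0.18750) = -0.887
d' = 2.475 − (-0.887) = 3.362

d-prime = 3.36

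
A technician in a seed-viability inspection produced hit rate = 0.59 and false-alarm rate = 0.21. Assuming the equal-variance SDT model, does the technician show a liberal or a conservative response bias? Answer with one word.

z(H) = 0.228, z(FA) = -0.806
c = −½·(z(H) + z(FA)) = 0.289
c > 0 → conservative criterion (biased toward responding “no”).

conservative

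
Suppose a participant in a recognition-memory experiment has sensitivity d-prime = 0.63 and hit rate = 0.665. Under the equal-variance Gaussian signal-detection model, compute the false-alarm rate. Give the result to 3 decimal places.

false-alarm rate = 0.419

z(hit rate) = z(0.665) = 0.4261
z(FA) = z(H) − d' = 0.4261 − 0.63 = -0.2039
false-alarm rate = Φ(-0.2039) = 0.4192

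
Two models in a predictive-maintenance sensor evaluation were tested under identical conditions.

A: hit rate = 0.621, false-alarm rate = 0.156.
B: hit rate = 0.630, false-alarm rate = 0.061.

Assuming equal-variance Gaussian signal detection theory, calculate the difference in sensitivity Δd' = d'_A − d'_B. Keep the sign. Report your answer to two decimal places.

Δd' = -0.56

A: z(0.621) = 0.308, z(0.156) = -1.011, d' = 1.319
B: z(0.630) = 0.332, z(0.061) = -1.546, d' = 1.878
Δd' = d'_A − d'_B = 1.319 − 1.878 = -0.559
B has the higher sensitivity.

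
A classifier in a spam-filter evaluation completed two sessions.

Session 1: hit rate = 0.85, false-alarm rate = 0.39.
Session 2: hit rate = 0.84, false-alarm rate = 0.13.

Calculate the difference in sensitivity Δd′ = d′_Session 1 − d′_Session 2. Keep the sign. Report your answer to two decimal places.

Δd′ = -0.81

Session 1: z(0.85) = 1.036, z(0.39) = -0.279, d' = 1.315
Session 2: z(0.84) = 0.994, z(0.13) = -1.126, d' = 2.120
Δd' = d'_Session 1 − d'_Session 2 = 1.315 − 2.120 = -0.805
Session 2 has the higher sensitivity.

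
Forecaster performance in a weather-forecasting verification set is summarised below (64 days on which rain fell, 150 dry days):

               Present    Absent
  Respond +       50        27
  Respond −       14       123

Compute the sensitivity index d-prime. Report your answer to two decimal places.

d-prime = 1.69

H = 50/64 = 0.7812
FA = 27/150 = 0.1800
z(H) = z(0.7812) = 0.776
z(FA) = z(0.1800) = -0.915
d' = z(H) − z(FA) = 0.776 − (-0.915) = 1.691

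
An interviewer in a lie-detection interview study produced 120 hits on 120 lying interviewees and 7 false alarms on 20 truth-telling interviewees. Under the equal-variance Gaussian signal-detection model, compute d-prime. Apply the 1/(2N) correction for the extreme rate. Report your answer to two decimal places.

The hit rate is 120/120 = 1, so apply the 1/(2N) correction: H → 1 − 1/(2·120) = 0.99583.
z(H) = z(0.99583) = 2.638
z(FA) = z(0.35000) = -0.385
d' = 2.638 − (-0.385) = 3.023

d-prime = 3.02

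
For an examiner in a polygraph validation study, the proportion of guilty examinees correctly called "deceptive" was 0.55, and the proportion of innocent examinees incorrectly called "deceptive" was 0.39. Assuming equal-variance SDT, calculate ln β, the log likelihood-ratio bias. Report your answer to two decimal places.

ln β = 0.03

z(H) = 0.126
z(FA) = -0.279
ln β = −½·[z(H)² − z(FA)²] = −0.5 × (0.016 − 0.078) = 0.031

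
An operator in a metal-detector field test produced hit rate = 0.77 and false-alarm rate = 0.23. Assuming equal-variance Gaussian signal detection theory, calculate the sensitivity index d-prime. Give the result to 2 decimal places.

z(H) = 0.7388
z(FA) = -0.7388
d' = z(H) − z(FA) = 0.7388 − (-0.7388) = 1.4776

d-prime = 1.48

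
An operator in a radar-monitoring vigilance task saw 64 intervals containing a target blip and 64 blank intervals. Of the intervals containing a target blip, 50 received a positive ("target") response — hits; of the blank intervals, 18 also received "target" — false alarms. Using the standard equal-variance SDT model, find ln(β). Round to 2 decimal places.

ln β = -0.13

H = 50/64 = 0.7812
FA = 18/64 = 0.2812
z(H) = z(0.7812) = 0.776
z(FA) = z(0.2812) = -0.579
ln β = −½·[z(H)² − z(FA)²] = −0.5 × (0.602 − 0.335) = -0.1335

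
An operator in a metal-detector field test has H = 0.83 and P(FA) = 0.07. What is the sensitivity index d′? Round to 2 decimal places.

d′ = 2.43

z(H) = z(0.83) = 0.954
z(FA) = z(0.07) = -1.476
d' = z(H) − z(FA) = 0.954 − (-1.476) = 2.430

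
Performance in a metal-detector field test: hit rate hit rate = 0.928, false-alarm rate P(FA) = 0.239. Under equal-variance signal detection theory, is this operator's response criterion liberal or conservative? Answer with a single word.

liberal

z(H) = 1.461, z(FA) = -0.710
c = −½·(z(H) + z(FA)) = -0.3755
c < 0 → liberal criterion (biased toward responding “yes”).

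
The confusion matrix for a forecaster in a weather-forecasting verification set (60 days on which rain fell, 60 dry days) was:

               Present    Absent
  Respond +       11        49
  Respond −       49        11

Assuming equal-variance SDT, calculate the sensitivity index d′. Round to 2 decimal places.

H = 11/60 = 0.1833
FA = 49/60 = 0.8167
z(H) = z(0.1833) = -0.903
z(FA) = z(0.8167) = 0.903
d' = z(H) − z(FA) = -0.903 − 0.903 = -1.806

d′ = -1.81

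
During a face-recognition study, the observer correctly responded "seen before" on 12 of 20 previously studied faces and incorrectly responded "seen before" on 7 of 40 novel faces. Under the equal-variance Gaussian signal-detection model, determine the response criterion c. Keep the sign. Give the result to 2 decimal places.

c = 0.34

H = 12/20 = 0.6000
FA = 7/40 = 0.1750
z(0.6000) = 0.253, z(0.1750) = -0.935
c = −½·[z(H) + z(FA)] = −0.5 × (0.253 + (-0.935)) = 0.341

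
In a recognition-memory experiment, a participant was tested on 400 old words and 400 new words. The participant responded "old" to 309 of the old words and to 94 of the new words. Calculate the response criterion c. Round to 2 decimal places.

H = 309/400 = 0.7725
FA = 94/400 = 0.2350
z(H) = z(0.7725) = 0.7471
z(FA) = z(0.2350) = -0.7225
c = −½·[z(H) + z(FA)] = −0.5 × (0.7471 + (-0.7225)) = -0.0123

c = -0.01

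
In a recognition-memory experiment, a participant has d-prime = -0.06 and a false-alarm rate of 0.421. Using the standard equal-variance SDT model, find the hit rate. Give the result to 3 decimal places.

hit rate = 0.398

z(false-alarm rate) = z(0.421) = -0.1993
z(H) = z(FA) + d' = -0.1993 + (-0.06) = -0.2593
hit rate = Φ(-0.2593) = 0.3977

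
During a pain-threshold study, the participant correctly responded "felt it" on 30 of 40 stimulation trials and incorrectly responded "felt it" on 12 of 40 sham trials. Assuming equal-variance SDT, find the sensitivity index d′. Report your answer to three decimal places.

d′ = 1.199

H = 30/40 = 0.7500
FA = 12/40 = 0.3000
z(H) = 0.6745
z(FA) = -0.5244
d' = z(H) − z(FA) = 0.6745 − (-0.5244) = 1.1989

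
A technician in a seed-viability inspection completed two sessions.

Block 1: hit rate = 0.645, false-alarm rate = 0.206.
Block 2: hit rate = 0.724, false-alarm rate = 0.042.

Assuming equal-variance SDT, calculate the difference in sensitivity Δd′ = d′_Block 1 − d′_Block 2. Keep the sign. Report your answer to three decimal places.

Block 1: z(0.645) = 0.3719, z(0.206) = -0.8204, d' = 1.1923
Block 2: z(0.724) = 0.5948, z(0.042) = -1.7279, d' = 2.3227
Δd' = d'_Block 1 − d'_Block 2 = 1.1923 − 2.3227 = -1.1304
Block 2 has the higher sensitivity.

Δd′ = -1.130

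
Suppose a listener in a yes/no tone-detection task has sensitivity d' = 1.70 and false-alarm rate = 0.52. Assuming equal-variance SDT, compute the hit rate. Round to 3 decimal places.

z(false-alarm rate) = z(0.52) = 0.0502
z(H) = z(FA) + d' = 0.0502 + 1.70 = 1.7502
hit rate = Φ(1.7502) = 0.9600

hit rate = 0.960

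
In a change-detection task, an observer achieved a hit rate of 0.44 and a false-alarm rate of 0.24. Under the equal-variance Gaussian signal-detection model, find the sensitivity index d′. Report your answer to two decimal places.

d′ = 0.56

z(H) = -0.1510
z(FA) = -0.7063
d' = z(H) − z(FA) = -0.1510 − (-0.7063) = 0.5553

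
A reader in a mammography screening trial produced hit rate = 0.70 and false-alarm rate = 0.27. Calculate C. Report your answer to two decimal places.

C = 0.04

Φ⁻¹(0.70) = 0.5244, Φ⁻¹(0.27) = -0.6128
c = −½·[z(H) + z(FA)] = −0.5 × (0.5244 + (-0.6128)) = 0.0442
c > 0: the reader has a conservative response bias.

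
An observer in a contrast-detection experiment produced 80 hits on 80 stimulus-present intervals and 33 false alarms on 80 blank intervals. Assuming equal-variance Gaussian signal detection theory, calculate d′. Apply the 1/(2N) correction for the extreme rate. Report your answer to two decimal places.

The hit rate is 80/80 = 1, so apply the 1/(2N) correction: H → 1 − 1/(2·80) = 0.99375.
z(H) = z(0.99375) = 2.498
z(FA) = z(0.41250) = -0.221
d' = 2.498 − (-0.221) = 2.719

d′ = 2.72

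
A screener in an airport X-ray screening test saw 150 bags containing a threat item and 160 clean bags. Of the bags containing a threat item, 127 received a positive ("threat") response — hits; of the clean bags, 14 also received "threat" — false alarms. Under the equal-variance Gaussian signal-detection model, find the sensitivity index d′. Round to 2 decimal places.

H = 127/150 = 0.8467
FA = 14/160 = 0.0875
z(0.8467) = 1.0224, z(0.0875) = -1.3563
d' = z(H) − z(FA) = 1.0224 − (-1.3563) = 2.3787

d′ = 2.38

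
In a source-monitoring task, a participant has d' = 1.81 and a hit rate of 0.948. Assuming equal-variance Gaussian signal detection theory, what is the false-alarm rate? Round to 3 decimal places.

z(hit rate) = z(0.948) = 1.6258
z(FA) = z(H) − d' = 1.6258 − 1.81 = -0.1842
false-alarm rate = Φ(-0.1842) = 0.4269

false-alarm rate = 0.427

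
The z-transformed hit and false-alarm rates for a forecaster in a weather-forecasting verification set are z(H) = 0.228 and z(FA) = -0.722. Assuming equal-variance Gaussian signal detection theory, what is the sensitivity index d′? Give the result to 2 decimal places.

d′ = 0.95

d' = z(H) − z(FA) = 0.228 − (-0.722) = 0.950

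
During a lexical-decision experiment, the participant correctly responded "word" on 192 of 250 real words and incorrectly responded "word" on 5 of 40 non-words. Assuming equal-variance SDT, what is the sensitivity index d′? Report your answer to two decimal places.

H = 192/250 = 0.7680
FA = 5/40 = 0.1250
z(H) = 0.7323
z(FA) = -1.1503
d' = z(H) − z(FA) = 0.7323 − (-1.1503) = 1.8826

d′ = 1.88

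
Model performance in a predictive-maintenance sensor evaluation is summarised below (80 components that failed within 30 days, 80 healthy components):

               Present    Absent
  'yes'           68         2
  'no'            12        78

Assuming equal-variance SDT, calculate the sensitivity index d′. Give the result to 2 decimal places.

H = 68/80 = 0.8500
FA = 2/80 = 0.0250
Φ⁻¹(0.8500) = 1.036, Φ⁻¹(0.0250) = -1.960
d' = z(H) − z(FA) = 1.036 − (-1.960) = 2.996

d′ = 3.00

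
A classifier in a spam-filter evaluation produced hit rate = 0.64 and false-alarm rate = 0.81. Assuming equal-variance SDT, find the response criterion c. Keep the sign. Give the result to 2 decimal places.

z(0.64) = 0.358, z(0.81) = 0.878
c = −½·[z(H) + z(FA)] = −0.5 × (0.358 + 0.878) = -0.618
c < 0: the classifier has a liberal response bias.

c = -0.62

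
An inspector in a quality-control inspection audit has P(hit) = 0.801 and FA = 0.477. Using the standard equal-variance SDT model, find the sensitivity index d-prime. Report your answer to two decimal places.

z(0.801) = 0.8452, z(0.477) = -0.0577
d' = z(H) − z(FA) = 0.8452 − (-0.0577) = 0.9029

d-prime = 0.90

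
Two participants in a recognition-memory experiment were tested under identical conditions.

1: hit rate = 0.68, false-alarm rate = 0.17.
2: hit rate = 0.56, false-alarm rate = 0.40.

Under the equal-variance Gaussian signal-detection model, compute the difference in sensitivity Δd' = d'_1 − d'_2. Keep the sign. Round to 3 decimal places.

Δd' = 1.018

1: z(0.68) = 0.4677, z(0.17) = -0.9542, d' = 1.4219
2: z(0.56) = 0.1510, z(0.40) = -0.2533, d' = 0.4043
Δd' = d'_1 − d'_2 = 1.4219 − 0.4043 = 1.0176
1 has the higher sensitivity.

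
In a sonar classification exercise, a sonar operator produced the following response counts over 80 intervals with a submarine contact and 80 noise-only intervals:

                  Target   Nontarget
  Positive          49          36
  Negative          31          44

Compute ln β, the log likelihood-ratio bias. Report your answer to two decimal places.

H = 49/80 = 0.6125
FA = 36/80 = 0.4500
z(0.6125) = 0.286, z(0.4500) = -0.126
ln β = −½·[z(H)² − z(FA)²] = −0.5 × (0.082 − 0.016) = -0.033

ln β = -0.03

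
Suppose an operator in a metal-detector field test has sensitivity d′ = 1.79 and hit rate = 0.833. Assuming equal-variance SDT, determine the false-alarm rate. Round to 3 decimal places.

false-alarm rate = 0.205

z(hit rate) = z(0.833) = 0.9661
z(FA) = z(H) − d' = 0.9661 − 1.79 = -0.8239
false-alarm rate = Φ(-0.8239) = 0.2050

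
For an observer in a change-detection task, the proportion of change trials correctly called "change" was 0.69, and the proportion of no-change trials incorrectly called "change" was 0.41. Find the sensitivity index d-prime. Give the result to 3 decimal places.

z(0.69) = 0.4959, z(0.41) = -0.2275
d' = z(H) − z(FA) = 0.4959 − (-0.2275) = 0.7234

d-prime = 0.723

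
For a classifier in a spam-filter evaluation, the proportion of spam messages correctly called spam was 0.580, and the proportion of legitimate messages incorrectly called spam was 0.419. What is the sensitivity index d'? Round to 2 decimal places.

d' = 0.41

z(0.580) = 0.2019, z(0.419) = -0.2045
d' = z(H) − z(FA) = 0.2019 − (-0.2045) = 0.4064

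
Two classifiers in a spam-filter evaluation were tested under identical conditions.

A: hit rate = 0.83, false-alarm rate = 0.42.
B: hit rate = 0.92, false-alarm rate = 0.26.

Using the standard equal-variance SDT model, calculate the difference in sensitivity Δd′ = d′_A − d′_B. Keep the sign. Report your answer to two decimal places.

A: z(0.83) = 0.954, z(0.42) = -0.202, d' = 1.156
B: z(0.92) = 1.405, z(0.26) = -0.643, d' = 2.048
Δd' = d'_A − d'_B = 1.156 − 2.048 = -0.892
B has the higher sensitivity.

Δd′ = -0.89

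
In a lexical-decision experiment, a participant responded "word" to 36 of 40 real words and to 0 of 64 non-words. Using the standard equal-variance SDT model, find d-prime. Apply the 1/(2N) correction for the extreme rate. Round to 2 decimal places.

d-prime = 3.70

The false-alarm rate is 0/64 = 0, so apply the 1/(2N) correction: FA → 1/(2·64) = 0.00781.
z(H) = z(0.90000) = 1.282
z(FA) = z(0.00781) = -2.418
d' = 1.282 − (-2.418) = 3.700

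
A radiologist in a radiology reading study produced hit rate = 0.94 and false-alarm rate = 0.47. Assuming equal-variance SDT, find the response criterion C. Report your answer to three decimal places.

C = -0.740

Φ⁻¹(H) = Φ⁻¹(0.94) = 1.5548
Φ⁻¹(FA) = Φ⁻¹(0.47) = -0.0753
c = −½·[z(H) + z(FA)] = −0.5 × (1.5548 + (-0.0753)) = -0.73975
c < 0: the radiologist has a liberal response bias.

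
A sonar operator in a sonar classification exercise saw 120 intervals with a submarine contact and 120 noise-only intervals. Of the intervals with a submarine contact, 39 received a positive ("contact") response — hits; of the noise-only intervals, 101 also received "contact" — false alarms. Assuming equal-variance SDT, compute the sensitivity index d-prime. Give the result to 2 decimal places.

H = 39/120 = 0.3250
FA = 101/120 = 0.8417
z(H) = z(0.3250) = -0.454
z(FA) = z(0.8417) = 1.001
d' = z(H) − z(FA) = -0.454 − 1.001 = -1.455

d-prime = -1.46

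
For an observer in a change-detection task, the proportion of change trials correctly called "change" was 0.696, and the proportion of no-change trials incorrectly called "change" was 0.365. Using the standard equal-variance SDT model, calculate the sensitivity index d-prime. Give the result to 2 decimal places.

Φ⁻¹(H) = Φ⁻¹(0.696) = 0.513
Φ⁻¹(FA) = Φ⁻¹(0.365) = -0.345
d' = z(H) − z(FA) = 0.513 − (-0.345) = 0.858

d-prime = 0.86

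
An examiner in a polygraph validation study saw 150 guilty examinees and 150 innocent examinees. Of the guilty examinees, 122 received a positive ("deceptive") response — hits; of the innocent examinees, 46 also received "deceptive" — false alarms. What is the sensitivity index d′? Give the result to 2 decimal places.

d′ = 1.40

H = 122/150 = 0.8133
FA = 46/150 = 0.3067
z(H) = z(0.8133) = 0.890
z(FA) = z(0.3067) = -0.505
d' = z(H) − z(FA) = 0.890 − (-0.505) = 1.395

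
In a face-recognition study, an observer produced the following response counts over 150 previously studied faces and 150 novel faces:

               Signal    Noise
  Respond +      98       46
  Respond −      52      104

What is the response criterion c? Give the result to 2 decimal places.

c = 0.06

H = 98/150 = 0.6533
FA = 46/150 = 0.3067
z(H) = 0.3942
z(FA) = -0.5052
c = −½·[z(H) + z(FA)] = −0.5 × (0.3942 + (-0.5052)) = 0.0555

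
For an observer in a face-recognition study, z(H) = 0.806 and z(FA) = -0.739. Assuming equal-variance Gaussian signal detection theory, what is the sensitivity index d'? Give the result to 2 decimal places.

d' = 1.55

d' = z(H) − z(FA) = 0.806 − (-0.739) = 1.545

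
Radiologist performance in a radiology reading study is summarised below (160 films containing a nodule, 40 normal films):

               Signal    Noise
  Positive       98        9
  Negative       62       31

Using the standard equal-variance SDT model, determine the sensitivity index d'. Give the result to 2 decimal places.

d' = 1.04

H = 98/160 = 0.6125
FA = 9/40 = 0.2250
z(0.6125) = 0.2858, z(0.2250) = -0.7554
d' = z(H) − z(FA) = 0.2858 − (-0.7554) = 1.0412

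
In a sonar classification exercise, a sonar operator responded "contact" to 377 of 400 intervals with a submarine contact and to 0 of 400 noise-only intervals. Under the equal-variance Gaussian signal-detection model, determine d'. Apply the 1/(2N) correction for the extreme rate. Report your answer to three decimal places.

d' = 4.599

The false-alarm rate is 0/400 = 0, so apply the 1/(2N) correction: FA → 1/(2·400) = 0.00125.
z(H) = z(0.94250) = 1.5761
z(FA) = z(0.00125) = -3.0233
d' = 1.5761 − (-3.0233) = 4.5994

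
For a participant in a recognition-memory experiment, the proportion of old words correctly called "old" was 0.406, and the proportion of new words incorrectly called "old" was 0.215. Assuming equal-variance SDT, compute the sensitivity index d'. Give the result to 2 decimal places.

z(H) = -0.2378
z(FA) = -0.7892
d' = z(H) − z(FA) = -0.2378 − (-0.7892) = 0.5514

d' = 0.55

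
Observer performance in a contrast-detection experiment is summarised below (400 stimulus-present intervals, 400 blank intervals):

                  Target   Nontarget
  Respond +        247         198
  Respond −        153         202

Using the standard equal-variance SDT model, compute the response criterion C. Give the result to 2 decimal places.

C = -0.14

H = 247/400 = 0.6175
FA = 198/400 = 0.4950
Φ⁻¹(0.6175) = 0.299, Φ⁻¹(0.4950) = -0.013
c = −½·[z(H) + z(FA)] = −0.5 × (0.299 + (-0.013)) = -0.143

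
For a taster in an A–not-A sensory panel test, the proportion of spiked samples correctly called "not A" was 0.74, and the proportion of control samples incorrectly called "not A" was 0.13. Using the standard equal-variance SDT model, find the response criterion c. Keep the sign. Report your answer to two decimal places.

Φ⁻¹(0.74) = 0.643, Φ⁻¹(0.13) = -1.126
c = −½·[z(H) + z(FA)] = −0.5 × (0.643 + (-1.126)) = 0.2415

c = 0.24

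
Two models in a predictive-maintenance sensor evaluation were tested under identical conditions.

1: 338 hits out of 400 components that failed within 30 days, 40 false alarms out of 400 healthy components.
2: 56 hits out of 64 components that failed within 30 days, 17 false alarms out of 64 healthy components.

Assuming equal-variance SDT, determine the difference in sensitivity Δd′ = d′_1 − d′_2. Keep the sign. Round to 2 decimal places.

1: z(0.8450) = 1.015, z(0.1000) = -1.282, d' = 2.297
2: z(0.8750) = 1.150, z(0.2656) = -0.626, d' = 1.776
Δd' = d'_1 − d'_2 = 2.297 − 1.776 = 0.521
1 has the higher sensitivity.

Δd′ = 0.52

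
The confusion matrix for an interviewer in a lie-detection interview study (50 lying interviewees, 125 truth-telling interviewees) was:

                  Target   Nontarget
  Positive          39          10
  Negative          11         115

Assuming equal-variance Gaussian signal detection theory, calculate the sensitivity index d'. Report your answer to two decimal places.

H = 39/50 = 0.7800
FA = 10/125 = 0.0800
Φ⁻¹(H) = Φ⁻¹(0.7800) = 0.772
Φ⁻¹(FA) = Φ⁻¹(0.0800) = -1.405
d' = z(H) − z(FA) = 0.772 − (-1.405) = 2.177

d' = 2.18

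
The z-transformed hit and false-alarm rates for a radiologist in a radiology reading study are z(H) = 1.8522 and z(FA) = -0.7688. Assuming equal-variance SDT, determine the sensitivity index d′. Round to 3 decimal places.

d′ = 2.621

d' = z(H) − z(FA) = 1.8522 − (-0.7688) = 2.6210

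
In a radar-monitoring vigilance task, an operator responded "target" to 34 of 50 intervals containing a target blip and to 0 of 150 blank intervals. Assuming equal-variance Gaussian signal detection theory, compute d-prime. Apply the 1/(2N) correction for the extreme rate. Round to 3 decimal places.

d-prime = 3.181

The false-alarm rate is 0/150 = 0, so apply the 1/(2N) correction: FA → 1/(2·150) = 0.00333.
z(H) = z(0.68000) = 0.4677
z(FA) = z(0.00333) = -2.7134
d' = 0.4677 − (-2.7134) = 3.1811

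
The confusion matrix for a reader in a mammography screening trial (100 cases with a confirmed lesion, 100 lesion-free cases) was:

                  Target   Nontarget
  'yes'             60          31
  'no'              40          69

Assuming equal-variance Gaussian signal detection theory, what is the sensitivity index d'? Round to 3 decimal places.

H = 60/100 = 0.6000
FA = 31/100 = 0.3100
Φ⁻¹(H) = 0.2533
Φ⁻¹(FA) = -0.4959
d' = z(H) − z(FA) = 0.2533 − (-0.4959) = 0.7492

d' = 0.749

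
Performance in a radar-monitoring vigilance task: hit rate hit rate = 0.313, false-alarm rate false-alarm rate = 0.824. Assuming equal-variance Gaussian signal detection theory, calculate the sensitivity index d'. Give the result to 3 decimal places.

z(H) = -0.4874
z(FA) = 0.9307
d' = z(H) − z(FA) = -0.4874 − 0.9307 = -1.4181

d' = -1.418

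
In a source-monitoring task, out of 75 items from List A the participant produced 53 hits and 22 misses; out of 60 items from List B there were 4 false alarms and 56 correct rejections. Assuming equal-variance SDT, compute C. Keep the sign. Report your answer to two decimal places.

C = 0.48

H = 53/75 = 0.7067
FA = 4/60 = 0.0667
z(H) = z(0.7067) = 0.544
z(FA) = z(0.0667) = -1.501
c = −½·[z(H) + z(FA)] = −0.5 × (0.544 + (-1.501)) = 0.4785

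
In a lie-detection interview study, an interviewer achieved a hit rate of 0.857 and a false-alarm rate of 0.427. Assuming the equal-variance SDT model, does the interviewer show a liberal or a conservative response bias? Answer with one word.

liberal

z(H) = 1.067, z(FA) = -0.184
c = −½·(z(H) + z(FA)) = -0.4415
c < 0 → liberal criterion (biased toward responding “yes”).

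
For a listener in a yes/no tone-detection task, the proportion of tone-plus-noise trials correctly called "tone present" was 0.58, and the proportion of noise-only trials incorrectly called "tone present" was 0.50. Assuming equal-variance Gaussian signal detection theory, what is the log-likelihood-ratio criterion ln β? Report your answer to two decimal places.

ln β = -0.02

z(H) = z(0.58) = 0.202
z(FA) = z(0.50) = 0.000
ln β = −½·[z(H)² − z(FA)²] = −0.5 × (0.041 − 0.000) = -0.0205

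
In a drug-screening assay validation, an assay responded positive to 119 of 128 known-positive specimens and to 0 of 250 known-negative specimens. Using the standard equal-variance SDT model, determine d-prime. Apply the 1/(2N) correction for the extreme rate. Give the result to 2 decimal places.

d-prime = 4.35

The false-alarm rate is 0/250 = 0, so apply the 1/(2N) correction: FA → 1/(2·250) = 0.00200.
z(H) = z(0.92969) = 1.473
z(FA) = z(0.00200) = -2.878
d' = 1.473 − (-2.878) = 4.351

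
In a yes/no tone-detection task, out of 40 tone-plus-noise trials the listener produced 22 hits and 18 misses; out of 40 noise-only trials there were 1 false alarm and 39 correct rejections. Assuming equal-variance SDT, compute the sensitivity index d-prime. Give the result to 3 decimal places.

d-prime = 2.086

H = 22/40 = 0.5500
FA = 1/40 = 0.0250
Φ⁻¹(H) = 0.1257
Φ⁻¹(FA) = -1.9600
d' = z(H) − z(FA) = 0.1257 − (-1.9600) = 2.0857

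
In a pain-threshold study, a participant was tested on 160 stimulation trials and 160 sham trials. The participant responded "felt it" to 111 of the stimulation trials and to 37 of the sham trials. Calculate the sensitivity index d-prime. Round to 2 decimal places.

d-prime = 1.24

H = 111/160 = 0.6937
FA = 37/160 = 0.2313
z(H) = z(0.6937) = 0.506
z(FA) = z(0.2313) = -0.735
d' = z(H) − z(FA) = 0.506 − (-0.735) = 1.241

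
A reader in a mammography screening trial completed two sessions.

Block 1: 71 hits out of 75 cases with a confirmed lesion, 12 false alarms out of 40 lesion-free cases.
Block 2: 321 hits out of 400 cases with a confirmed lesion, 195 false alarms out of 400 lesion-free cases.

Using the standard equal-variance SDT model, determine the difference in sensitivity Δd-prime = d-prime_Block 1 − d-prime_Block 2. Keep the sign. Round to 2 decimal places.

Δd-prime = 1.26

Block 1: z(0.9467) = 1.614, z(0.3000) = -0.524, d' = 2.138
Block 2: z(0.8025) = 0.851, z(0.4875) = -0.031, d' = 0.882
Δd' = d'_Block 1 − d'_Block 2 = 2.138 − 0.882 = 1.256
Block 1 has the higher sensitivity.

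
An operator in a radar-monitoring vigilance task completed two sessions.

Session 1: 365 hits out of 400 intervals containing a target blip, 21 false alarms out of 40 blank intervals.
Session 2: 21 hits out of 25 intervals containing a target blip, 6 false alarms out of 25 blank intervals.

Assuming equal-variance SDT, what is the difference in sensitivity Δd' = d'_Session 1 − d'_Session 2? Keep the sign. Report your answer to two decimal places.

Session 1: z(0.9125) = 1.356, z(0.5250) = 0.063, d' = 1.293
Session 2: z(0.8400) = 0.994, z(0.2400) = -0.706, d' = 1.700
Δd' = d'_Session 1 − d'_Session 2 = 1.293 − 1.700 = -0.407
Session 2 has the higher sensitivity.

Δd' = -0.41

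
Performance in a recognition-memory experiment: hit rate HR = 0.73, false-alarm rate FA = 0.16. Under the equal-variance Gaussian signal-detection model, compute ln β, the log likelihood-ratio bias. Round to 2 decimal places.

ln β = 0.31

Φ⁻¹(H) = Φ⁻¹(0.73) = 0.613
Φ⁻¹(FA) = Φ⁻¹(0.16) = -0.994
ln β = −½·[z(H)² − z(FA)²] = −0.5 × (0.376 − 0.988) = 0.306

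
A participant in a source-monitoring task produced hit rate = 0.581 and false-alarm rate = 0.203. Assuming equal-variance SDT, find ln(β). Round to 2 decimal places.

Φ⁻¹(H) = Φ⁻¹(0.581) = 0.204
Φ⁻¹(FA) = Φ⁻¹(0.203) = -0.831
ln β = −½·[z(H)² − z(FA)²] = −0.5 × (0.042 − 0.691) = 0.3245

ln β = 0.32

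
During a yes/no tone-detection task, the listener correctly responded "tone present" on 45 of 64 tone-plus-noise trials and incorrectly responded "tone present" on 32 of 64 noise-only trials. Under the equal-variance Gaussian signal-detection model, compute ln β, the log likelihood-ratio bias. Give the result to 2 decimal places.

ln β = -0.14

H = 45/64 = 0.7031
FA = 32/64 = 0.5000
z(H) = 0.533
z(FA) = 0.000
ln β = −½·[z(H)² − z(FA)²] = −0.5 × (0.284 − 0.000) = -0.142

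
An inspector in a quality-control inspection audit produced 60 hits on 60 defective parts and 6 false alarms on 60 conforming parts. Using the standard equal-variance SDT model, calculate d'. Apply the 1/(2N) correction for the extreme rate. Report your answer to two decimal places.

d' = 3.68

The hit rate is 60/60 = 1, so apply the 1/(2N) correction: H → 1 − 1/(2·60) = 0.99167.
z(H) = z(0.99167) = 2.394
z(FA) = z(0.10000) = -1.282
d' = 2.394 − (-1.282) = 3.676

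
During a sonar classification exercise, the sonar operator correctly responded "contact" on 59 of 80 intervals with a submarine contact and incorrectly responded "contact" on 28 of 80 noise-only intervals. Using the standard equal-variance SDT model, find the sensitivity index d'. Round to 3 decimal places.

H = 59/80 = 0.7375
FA = 28/80 = 0.3500
z(0.7375) = 0.6357, z(0.3500) = -0.3853
d' = z(H) − z(FA) = 0.6357 − (-0.3853) = 1.0210

d' = 1.021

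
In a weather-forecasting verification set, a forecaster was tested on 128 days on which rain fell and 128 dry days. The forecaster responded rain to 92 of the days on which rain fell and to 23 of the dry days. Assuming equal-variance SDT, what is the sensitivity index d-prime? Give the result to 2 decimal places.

H = 92/128 = 0.7188
FA = 23/128 = 0.1797
Φ⁻¹(H) = Φ⁻¹(0.7188) = 0.5793
Φ⁻¹(FA) = Φ⁻¹(0.1797) = -0.9165
d' = z(H) − z(FA) = 0.5793 − (-0.9165) = 1.4958

d-prime = 1.50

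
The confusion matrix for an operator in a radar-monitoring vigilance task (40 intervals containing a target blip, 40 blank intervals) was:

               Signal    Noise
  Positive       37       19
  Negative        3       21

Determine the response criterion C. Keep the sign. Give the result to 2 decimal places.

H = 37/40 = 0.9250
FA = 19/40 = 0.4750
z(0.9250) = 1.440, z(0.4750) = -0.063
c = −½·[z(H) + z(FA)] = −0.5 × (1.440 + (-0.063)) = -0.6885
c < 0: the operator has a liberal response bias.

C = -0.69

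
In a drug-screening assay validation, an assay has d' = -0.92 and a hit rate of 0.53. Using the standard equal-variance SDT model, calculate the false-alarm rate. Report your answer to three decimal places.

false-alarm rate = 0.840

z(hit rate) = z(0.53) = 0.0753
z(FA) = z(H) − d' = 0.0753 − (-0.92) = 0.9953
false-alarm rate = Φ(0.9953) = 0.8402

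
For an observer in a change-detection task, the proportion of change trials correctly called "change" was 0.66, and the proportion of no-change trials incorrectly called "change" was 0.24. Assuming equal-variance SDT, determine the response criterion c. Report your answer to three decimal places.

c = 0.147

z(H) = z(0.66) = 0.4125
z(FA) = z(0.24) = -0.7063
c = −½·[z(H) + z(FA)] = −0.5 × (0.4125 + (-0.7063)) = 0.1469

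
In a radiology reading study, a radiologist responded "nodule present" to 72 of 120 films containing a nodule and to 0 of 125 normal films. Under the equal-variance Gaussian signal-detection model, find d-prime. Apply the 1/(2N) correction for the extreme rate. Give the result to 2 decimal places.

The false-alarm rate is 0/125 = 0, so apply the 1/(2N) correction: FA → 1/(2·125) = 0.00400.
z(H) = z(0.60000) = 0.253
z(FA) = z(0.00400) = -2.652
d' = 0.253 − (-2.652) = 2.905

d-prime = 2.91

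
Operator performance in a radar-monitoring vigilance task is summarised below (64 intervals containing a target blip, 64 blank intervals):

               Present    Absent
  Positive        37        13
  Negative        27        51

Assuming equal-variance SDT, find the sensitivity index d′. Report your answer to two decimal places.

H = 37/64 = 0.5781
FA = 13/64 = 0.2031
z(0.5781) = 0.197, z(0.2031) = -0.831
d' = z(H) − z(FA) = 0.197 − (-0.831) = 1.028

d′ = 1.03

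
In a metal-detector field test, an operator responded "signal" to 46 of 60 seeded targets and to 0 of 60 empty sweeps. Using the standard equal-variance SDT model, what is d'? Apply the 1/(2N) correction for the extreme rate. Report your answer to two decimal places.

d' = 3.12

The false-alarm rate is 0/60 = 0, so apply the 1/(2N) correction: FA → 1/(2·60) = 0.00833.
z(H) = z(0.76667) = 0.728
z(FA) = z(0.00833) = -2.394
d' = 0.728 − (-2.394) = 3.122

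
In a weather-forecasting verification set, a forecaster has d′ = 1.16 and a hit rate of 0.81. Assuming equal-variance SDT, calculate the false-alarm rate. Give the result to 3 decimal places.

false-alarm rate = 0.389

z(hit rate) = z(0.81) = 0.8779
z(FA) = z(H) − d' = 0.8779 − 1.16 = -0.2821
false-alarm rate = Φ(-0.2821) = 0.3889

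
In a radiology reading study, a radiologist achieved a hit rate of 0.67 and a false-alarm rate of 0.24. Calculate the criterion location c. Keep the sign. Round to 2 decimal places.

c = 0.13

Φ⁻¹(H) = Φ⁻¹(0.67) = 0.4399
Φ⁻¹(FA) = Φ⁻¹(0.24) = -0.7063
c = −½·[z(H) + z(FA)] = −0.5 × (0.4399 + (-0.7063)) = 0.1332
c > 0: the radiologist has a conservative response bias.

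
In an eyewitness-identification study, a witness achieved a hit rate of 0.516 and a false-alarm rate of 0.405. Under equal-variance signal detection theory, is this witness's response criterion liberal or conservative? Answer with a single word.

conservative

z(H) = 0.040, z(FA) = -0.240
c = −½·(z(H) + z(FA)) = 0.100
c > 0 → conservative criterion (biased toward responding “no”).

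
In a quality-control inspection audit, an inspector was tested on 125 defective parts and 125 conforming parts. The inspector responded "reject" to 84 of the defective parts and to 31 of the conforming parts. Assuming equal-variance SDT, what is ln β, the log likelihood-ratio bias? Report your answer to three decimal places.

H = 84/125 = 0.6720
FA = 31/125 = 0.2480
Φ⁻¹(H) = 0.4454
Φ⁻¹(FA) = -0.6808
ln β = −½·[z(H)² − z(FA)²] = −0.5 × (0.1984 − 0.4635) = 0.13255

ln β = 0.133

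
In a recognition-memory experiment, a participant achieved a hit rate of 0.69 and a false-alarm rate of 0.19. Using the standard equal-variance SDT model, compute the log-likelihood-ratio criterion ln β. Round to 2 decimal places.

z(0.69) = 0.496, z(0.19) = -0.878
ln β = −½·[z(H)² − z(FA)²] = −0.5 × (0.246 − 0.771) = 0.2625

ln β = 0.26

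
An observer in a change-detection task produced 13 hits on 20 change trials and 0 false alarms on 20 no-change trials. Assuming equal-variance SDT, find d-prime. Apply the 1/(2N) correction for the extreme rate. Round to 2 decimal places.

The false-alarm rate is 0/20 = 0, so apply the 1/(2N) correction: FA → 1/(2·20) = 0.02500.
z(H) = z(0.65000) = 0.385
z(FA) = z(0.02500) = -1.960
d' = 0.385 − (-1.960) = 2.345

d-prime = 2.35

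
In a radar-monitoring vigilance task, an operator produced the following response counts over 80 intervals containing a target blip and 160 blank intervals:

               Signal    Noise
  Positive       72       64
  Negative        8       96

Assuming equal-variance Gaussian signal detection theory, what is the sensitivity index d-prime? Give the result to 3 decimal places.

H = 72/80 = 0.9000
FA = 64/160 = 0.4000
z(H) = 1.2816
z(FA) = -0.2533
d' = z(H) − z(FA) = 1.2816 − (-0.2533) = 1.5349

d-prime = 1.535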